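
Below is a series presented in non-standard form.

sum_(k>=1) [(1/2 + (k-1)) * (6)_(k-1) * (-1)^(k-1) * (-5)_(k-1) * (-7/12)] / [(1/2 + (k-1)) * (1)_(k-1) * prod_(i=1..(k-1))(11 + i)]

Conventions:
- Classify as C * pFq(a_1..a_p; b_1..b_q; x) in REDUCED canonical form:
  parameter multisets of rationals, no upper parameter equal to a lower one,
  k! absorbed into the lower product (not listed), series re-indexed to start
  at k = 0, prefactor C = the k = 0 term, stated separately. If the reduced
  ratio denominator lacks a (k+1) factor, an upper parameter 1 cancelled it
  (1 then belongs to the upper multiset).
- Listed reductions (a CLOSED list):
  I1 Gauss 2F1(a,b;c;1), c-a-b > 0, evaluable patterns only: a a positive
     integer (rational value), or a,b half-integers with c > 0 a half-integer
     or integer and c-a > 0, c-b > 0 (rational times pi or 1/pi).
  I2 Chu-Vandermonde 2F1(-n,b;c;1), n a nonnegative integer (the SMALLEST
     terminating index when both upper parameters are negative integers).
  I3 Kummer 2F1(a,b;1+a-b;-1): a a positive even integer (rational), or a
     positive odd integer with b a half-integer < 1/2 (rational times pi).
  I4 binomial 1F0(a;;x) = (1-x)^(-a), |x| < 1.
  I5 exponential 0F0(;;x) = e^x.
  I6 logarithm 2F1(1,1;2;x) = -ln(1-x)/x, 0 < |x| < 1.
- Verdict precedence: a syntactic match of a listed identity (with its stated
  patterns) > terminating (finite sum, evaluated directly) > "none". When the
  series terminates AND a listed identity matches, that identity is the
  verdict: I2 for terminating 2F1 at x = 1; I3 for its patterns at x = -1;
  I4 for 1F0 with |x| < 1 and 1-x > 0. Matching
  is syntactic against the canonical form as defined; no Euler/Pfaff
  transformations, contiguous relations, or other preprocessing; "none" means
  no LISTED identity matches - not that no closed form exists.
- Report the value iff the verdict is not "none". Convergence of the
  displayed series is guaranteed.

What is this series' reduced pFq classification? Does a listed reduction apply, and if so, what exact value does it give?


With C = -7/12: the canonical form is 2F1(-5, 6; 12; -1). Verdict: Kummer's theorem (I3) fires (x = -1; c = 12 equals 1+a-b for upper {-5, 6}: listed pattern). Value: -77/16.

The tell: t_0 being -7/12, the factor k + 1/2 cancels (top and bottom), leaving C = -7/12.
Term ratio: r(k) = (-1) * (k-5) (k+6) / [(k+12) (k+1)] - poly over poly, x = (-1) from leading terms; C = -7/12 at k = 0.


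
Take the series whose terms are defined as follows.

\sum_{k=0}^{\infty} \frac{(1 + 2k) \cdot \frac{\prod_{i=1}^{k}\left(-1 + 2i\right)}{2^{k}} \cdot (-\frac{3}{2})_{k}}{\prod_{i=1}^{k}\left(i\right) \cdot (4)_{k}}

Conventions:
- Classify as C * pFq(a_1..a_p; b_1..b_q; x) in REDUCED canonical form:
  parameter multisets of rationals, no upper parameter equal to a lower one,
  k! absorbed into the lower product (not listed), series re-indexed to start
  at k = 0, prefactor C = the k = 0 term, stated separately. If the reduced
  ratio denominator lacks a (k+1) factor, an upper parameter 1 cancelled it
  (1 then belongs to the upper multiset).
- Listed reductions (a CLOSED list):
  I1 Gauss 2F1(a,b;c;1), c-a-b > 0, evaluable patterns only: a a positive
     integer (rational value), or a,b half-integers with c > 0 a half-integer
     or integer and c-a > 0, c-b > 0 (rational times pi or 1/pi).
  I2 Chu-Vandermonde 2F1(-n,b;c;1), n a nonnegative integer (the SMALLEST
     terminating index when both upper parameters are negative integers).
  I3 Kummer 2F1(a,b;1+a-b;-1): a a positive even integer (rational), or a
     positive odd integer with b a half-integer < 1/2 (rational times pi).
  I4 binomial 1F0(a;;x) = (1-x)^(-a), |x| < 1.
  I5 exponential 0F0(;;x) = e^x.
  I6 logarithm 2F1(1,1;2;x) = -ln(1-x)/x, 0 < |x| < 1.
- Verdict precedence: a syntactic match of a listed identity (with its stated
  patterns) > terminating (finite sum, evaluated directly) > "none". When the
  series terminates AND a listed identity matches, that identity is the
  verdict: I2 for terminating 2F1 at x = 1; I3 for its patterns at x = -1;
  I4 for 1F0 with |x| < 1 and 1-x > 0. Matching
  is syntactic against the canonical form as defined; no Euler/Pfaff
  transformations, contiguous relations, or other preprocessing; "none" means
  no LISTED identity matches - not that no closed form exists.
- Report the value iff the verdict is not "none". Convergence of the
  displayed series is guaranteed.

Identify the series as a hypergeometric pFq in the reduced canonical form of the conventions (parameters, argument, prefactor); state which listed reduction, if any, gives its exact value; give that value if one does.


Classification (C = 1): 2F1 with upper {-\frac{3}{2}, \frac{3}{2}}, lower {4}, argument x = 1. Verdict (x = 1): the half-integer Gauss pattern (I1) applies (x = 1; upper {-\frac{3}{2}, \frac{3}{2}} half-integers, c = 4 in the evaluable pattern). Its exact value is \frac{512}{315} / \pi.

Structural cue: t_0 = 1 here, and the (2k+1) factor (C = 1, x = 1) shifts (1/2)_k to (3/2)_k.
Consecutive-term ratio: r(k) = 1 * (k-\frac{3}{2}) (k+\frac{3}{2}) / [(k+4) (k+1)] - poly over poly, x = 1 from leading terms; C = 1 at k = 0.


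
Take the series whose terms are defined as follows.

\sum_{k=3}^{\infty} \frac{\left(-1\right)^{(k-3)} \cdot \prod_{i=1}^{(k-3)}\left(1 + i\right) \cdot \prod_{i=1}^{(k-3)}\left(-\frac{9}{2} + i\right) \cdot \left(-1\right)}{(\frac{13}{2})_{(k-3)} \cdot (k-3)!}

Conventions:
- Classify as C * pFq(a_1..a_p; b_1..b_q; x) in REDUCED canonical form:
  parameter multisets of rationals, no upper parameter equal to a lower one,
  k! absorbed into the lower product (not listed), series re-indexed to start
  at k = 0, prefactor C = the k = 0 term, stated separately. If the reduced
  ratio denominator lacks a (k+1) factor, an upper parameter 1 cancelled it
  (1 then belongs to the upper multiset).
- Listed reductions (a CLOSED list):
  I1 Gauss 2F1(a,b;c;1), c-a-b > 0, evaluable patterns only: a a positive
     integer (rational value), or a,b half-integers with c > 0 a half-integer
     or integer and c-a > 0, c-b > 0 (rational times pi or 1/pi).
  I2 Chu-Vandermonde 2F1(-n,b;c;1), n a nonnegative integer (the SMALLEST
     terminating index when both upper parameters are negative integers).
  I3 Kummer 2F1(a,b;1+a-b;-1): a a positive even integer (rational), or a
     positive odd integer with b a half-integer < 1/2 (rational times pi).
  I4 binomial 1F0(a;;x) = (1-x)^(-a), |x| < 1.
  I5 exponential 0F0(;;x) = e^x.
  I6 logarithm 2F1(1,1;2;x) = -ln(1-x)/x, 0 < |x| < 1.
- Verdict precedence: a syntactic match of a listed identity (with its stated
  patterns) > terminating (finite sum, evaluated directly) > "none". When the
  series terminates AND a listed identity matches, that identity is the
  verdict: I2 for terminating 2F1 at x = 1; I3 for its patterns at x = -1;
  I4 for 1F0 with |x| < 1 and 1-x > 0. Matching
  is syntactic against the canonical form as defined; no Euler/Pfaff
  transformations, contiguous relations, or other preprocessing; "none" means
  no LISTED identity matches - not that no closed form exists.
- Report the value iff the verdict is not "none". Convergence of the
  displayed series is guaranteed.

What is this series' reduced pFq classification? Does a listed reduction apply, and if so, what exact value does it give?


Classification (C = -1): 2F1 with upper {-\frac{7}{2}, 2}, lower {\frac{13}{2}}, argument x = -1. Verdict: Kummer's theorem (I3) fires (x = -1; c = \frac{13}{2} equals 1+a-b for upper {-\frac{7}{2}, 2}: listed pattern). Value: -\frac{11}{4}.

Key step: with t_0 = -1, the running product (C = -1, x = -1) telescopes to a rising factorial.
Step ratio: r(k) = -1 * (k-\frac{7}{2}) (k+2) / [(k+\frac{13}{2}) (k+1)] - rational; roots negated = parameters, x = -1, C = -1.


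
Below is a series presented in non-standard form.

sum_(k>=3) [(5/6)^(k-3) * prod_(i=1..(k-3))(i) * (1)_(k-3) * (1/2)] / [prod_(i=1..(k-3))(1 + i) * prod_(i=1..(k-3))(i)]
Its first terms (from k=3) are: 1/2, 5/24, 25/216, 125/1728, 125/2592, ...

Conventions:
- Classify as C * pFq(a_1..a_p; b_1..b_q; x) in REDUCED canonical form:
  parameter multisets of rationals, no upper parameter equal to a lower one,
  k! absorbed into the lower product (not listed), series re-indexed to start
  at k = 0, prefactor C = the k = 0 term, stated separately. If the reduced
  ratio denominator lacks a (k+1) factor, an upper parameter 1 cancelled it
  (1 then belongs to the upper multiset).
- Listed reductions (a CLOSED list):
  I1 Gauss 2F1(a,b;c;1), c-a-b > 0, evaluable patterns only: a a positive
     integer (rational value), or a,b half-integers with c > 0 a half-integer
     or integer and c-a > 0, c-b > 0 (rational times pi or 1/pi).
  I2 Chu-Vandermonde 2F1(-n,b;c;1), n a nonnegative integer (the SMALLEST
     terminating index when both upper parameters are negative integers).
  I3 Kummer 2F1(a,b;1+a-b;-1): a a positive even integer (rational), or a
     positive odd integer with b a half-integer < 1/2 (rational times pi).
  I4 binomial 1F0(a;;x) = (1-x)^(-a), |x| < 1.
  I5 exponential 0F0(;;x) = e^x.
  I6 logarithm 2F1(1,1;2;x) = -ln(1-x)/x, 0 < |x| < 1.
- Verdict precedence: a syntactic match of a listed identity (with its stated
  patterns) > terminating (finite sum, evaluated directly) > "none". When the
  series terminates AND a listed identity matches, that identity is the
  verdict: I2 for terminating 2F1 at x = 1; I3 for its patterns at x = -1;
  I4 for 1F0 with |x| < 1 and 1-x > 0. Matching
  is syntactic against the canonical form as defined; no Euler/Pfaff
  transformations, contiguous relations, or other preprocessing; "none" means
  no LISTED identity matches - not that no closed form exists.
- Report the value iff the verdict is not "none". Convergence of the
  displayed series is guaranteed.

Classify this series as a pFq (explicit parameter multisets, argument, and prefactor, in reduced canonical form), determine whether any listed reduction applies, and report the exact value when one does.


Prefactor 1/2, argument 5/6: 2F1 with upper {1, 1} over lower {2}. Verdict at x = 5/6: the I6 logarithm reduction matches (the logarithm: parameters (1,1;2), x = 5/6). Its exact value is (-3/5) * ln(1/6).

Key observation: t_0 = 1/2 here, and the running product (C = 1/2, x = 5/6) telescopes to a rising factorial.
Consecutive-term ratio: r(k) = (5/6) * (k+1) (k+1) / [(k+2) (k+1)] - rational in k, leading ratio (5/6); with t_0 = 1/2, classification follows.


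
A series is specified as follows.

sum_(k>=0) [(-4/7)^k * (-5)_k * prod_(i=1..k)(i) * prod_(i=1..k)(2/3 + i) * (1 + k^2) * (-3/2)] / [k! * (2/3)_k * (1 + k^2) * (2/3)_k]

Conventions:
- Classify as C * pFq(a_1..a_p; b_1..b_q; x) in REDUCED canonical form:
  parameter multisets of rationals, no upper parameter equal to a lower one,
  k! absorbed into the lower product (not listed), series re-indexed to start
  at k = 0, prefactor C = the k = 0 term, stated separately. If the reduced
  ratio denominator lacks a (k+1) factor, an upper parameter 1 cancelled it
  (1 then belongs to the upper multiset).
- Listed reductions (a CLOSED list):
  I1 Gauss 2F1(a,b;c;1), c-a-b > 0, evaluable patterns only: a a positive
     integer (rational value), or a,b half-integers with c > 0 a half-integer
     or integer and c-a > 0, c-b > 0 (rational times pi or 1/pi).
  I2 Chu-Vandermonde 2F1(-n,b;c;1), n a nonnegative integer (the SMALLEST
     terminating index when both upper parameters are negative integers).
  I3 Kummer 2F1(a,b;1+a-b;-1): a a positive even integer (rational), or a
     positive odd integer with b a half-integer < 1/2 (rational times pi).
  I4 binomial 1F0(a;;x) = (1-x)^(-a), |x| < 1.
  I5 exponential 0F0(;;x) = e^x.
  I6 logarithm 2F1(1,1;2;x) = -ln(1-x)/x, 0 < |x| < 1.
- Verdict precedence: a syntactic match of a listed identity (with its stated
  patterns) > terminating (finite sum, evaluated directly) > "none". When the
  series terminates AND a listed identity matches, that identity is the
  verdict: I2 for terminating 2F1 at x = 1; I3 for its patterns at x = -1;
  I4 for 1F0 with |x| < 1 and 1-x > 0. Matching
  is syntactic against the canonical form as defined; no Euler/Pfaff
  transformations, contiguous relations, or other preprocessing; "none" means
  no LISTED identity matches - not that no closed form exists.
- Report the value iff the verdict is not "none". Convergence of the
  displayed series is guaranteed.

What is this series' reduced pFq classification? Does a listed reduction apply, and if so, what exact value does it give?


Key observation: t_0 = -3/2 here, and the running product (prefactor -3/2) telescopes to a rising factorial.
Term ratio: r(k) = (-4/7) * (k-5) (k+1) (k+5/3) / [(k+2/3) (k+2/3) (k+1)] - rational in k, leading ratio (-4/7); with t_0 = -3/2, classification follows.

Canonical form: C = -3/2 times 3F2 with upper {-5, 1, 5/3}, lower {2/3, 2/3}, x = -4/7. Verdict: terminating. (-5)_k vanishes past k = 5, leaving a 6-term sum, computed directly. Hence: -127101459/1294139.


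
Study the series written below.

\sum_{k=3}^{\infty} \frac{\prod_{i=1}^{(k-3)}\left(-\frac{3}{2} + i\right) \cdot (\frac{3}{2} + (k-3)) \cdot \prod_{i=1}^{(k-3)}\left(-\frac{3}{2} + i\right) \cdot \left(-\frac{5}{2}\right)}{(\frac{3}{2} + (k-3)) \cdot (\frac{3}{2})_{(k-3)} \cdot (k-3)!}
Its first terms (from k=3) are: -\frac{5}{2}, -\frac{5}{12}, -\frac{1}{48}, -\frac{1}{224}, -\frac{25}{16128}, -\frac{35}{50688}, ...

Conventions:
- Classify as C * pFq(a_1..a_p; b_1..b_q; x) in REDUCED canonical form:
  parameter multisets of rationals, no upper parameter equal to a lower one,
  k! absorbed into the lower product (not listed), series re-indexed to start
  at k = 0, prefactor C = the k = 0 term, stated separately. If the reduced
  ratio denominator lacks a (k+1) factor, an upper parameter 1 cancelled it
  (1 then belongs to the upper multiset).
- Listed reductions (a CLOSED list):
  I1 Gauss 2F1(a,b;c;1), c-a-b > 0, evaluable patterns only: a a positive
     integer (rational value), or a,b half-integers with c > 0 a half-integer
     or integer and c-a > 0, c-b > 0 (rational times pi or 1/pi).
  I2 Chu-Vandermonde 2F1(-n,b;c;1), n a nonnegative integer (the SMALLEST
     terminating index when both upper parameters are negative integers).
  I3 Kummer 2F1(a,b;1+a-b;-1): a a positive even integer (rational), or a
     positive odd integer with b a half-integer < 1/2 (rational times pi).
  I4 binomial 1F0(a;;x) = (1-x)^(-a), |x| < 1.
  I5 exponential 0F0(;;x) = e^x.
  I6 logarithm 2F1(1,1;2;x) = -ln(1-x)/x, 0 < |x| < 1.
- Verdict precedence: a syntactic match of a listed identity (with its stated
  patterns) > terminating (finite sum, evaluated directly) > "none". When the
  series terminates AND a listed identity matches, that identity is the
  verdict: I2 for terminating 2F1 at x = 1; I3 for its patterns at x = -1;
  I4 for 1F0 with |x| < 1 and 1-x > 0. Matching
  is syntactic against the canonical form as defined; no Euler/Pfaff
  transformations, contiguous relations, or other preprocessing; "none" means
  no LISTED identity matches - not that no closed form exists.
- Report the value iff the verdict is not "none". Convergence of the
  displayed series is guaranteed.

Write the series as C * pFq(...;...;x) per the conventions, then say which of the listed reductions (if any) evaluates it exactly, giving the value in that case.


This is -\frac{5}{2} * 2F1(-\frac{1}{2}, -\frac{1}{2}; \frac{3}{2}; 1) in reduced canonical form. Verdict: Gauss (I1, half-integer pattern) matches (x = 1; upper {-\frac{1}{2}, -\frac{1}{2}} half-integers, c = \frac{3}{2} in the evaluable pattern). Value: \left(-\frac{15}{16}\right) \cdot \pi.

The tell: t_0 being -\frac{5}{2}, the running product (C = -5/2, x = 1) telescopes to a rising factorial.
Term ratio: r(k) = 1 * (k-\frac{1}{2}) (k-\frac{1}{2}) / [(k+\frac{3}{2}) (k+1)] - poly over poly, x = 1 from leading terms; C = -\frac{5}{2} at k = 0.


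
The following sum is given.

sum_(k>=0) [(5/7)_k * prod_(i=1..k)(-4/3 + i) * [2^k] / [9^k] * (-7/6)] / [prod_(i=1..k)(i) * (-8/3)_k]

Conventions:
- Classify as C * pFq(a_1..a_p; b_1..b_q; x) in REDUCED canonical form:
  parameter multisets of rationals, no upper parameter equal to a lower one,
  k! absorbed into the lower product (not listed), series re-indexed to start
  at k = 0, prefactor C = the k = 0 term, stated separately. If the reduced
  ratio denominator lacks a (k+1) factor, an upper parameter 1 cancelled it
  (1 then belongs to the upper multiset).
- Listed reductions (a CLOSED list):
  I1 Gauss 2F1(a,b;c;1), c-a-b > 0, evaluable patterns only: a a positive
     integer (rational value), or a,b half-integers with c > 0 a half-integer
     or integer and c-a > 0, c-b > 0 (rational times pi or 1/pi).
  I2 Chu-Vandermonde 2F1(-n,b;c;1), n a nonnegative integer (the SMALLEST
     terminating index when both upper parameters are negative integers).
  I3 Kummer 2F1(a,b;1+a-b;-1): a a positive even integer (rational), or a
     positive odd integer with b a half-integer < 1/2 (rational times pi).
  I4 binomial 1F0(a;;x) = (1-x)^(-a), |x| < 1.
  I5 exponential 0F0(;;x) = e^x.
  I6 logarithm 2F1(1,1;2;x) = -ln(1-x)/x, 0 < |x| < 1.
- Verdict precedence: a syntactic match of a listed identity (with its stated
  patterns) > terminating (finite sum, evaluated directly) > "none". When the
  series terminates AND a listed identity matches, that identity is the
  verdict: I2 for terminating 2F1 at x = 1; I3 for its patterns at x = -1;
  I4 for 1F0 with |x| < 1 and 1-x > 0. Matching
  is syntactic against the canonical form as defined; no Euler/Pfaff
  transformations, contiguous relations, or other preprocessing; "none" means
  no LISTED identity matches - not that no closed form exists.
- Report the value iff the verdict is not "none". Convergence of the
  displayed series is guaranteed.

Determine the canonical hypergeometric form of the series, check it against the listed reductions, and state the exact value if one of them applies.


Canonical form: C = -7/6 times 2F1 with upper {-1/3, 5/7}, lower {-8/3}, x = 2/9. Verdict: none - this 2F1 at x = 2/9 matches no listed pattern, and upper {-1/3, 5/7} holds no stopper.

The tell: t_0 = -7/6 here, and the product of the first k integers (C = -7/6) is k!.
Adjacent-term ratio: r(k) = (2/9) * (k-1/3) (k+5/7) / [(k-8/3) (k+1)] - rational in k, leading ratio (2/9); with t_0 = -7/6, classification follows.


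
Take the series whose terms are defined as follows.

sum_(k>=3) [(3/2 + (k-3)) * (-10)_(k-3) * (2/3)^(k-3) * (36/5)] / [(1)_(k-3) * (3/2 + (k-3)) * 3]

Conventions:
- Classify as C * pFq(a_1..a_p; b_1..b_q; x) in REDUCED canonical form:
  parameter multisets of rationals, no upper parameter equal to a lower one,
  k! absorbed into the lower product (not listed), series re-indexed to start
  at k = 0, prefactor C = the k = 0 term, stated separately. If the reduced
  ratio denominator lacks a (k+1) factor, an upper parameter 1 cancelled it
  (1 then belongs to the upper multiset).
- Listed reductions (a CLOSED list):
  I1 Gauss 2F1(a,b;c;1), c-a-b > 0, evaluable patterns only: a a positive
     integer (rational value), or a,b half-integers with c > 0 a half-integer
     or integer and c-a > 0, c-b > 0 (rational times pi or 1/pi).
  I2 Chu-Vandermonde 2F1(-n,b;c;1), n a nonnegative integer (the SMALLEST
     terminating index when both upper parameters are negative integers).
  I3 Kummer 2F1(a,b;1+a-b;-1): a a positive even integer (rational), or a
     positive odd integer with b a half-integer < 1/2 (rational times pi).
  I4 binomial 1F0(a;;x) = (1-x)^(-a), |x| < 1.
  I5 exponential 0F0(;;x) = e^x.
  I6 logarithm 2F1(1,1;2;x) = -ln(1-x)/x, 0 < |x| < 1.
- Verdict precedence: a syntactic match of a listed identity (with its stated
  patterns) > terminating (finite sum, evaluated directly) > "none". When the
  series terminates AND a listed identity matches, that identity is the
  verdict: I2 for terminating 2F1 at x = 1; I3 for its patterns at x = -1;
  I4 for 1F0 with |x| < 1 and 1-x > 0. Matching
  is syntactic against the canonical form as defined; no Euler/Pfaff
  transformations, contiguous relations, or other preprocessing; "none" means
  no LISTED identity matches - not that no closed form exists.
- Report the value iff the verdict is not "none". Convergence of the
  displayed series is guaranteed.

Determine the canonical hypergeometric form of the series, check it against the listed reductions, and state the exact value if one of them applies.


With C = 12/5: the canonical form is 1F0(-10; -; 2/3). Verdict (x = 2/3): the binomial series (I4) applies (the 1F0 binomial series: exponent 10, x = 2/3). Hence: 4/98415.

Key observation: t_0 being 12/5, (1)_k (prefactor 12/5) is k! itself.
Consecutive-term ratio: r(k) = (2/3) * (k-10) / [(k+1)] - rational in k, leading ratio (2/3); with t_0 = 12/5, classification follows.


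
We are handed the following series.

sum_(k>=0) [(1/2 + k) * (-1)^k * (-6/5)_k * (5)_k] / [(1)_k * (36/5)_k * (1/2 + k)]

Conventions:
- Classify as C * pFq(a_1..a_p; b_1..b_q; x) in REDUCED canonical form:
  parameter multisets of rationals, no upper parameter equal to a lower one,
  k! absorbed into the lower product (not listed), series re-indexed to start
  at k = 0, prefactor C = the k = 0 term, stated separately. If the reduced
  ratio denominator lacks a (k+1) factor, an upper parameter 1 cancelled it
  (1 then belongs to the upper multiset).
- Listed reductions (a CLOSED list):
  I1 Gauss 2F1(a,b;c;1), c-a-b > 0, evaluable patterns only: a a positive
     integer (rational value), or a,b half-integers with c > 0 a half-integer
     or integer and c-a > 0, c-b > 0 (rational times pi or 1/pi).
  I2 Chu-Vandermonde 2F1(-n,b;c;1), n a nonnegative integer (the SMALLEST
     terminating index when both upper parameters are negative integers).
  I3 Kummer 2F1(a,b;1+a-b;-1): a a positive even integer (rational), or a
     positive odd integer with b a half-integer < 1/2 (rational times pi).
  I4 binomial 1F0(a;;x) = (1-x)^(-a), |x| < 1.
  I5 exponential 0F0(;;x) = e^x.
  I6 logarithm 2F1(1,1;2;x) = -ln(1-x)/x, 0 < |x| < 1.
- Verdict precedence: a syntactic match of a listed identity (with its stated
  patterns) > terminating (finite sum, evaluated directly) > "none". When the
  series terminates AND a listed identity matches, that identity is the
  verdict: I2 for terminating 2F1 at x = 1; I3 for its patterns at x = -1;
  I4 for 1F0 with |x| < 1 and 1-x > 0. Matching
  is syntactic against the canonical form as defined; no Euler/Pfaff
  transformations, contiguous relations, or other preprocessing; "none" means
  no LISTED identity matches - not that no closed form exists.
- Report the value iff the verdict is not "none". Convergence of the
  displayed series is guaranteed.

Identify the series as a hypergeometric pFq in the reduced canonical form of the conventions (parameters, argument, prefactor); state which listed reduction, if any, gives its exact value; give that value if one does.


At argument -1: a 2F1 with upper {-6/5, 5}, lower {36/5}, scaled by C = 1. Verdict: none (x = -1): each listed identity misses the multisets {-6/5, 5} ; {36/5}.

Structural cue: from the first term 1: the factor k + 1/2 cancels (top and bottom), leaving C = 1, x = -1.
Term ratio: r(k) = (-1) * (k-6/5) (k+5) / [(k+36/5) (k+1)] - poly over poly, x = (-1) from leading terms; C = 1 at k = 0.


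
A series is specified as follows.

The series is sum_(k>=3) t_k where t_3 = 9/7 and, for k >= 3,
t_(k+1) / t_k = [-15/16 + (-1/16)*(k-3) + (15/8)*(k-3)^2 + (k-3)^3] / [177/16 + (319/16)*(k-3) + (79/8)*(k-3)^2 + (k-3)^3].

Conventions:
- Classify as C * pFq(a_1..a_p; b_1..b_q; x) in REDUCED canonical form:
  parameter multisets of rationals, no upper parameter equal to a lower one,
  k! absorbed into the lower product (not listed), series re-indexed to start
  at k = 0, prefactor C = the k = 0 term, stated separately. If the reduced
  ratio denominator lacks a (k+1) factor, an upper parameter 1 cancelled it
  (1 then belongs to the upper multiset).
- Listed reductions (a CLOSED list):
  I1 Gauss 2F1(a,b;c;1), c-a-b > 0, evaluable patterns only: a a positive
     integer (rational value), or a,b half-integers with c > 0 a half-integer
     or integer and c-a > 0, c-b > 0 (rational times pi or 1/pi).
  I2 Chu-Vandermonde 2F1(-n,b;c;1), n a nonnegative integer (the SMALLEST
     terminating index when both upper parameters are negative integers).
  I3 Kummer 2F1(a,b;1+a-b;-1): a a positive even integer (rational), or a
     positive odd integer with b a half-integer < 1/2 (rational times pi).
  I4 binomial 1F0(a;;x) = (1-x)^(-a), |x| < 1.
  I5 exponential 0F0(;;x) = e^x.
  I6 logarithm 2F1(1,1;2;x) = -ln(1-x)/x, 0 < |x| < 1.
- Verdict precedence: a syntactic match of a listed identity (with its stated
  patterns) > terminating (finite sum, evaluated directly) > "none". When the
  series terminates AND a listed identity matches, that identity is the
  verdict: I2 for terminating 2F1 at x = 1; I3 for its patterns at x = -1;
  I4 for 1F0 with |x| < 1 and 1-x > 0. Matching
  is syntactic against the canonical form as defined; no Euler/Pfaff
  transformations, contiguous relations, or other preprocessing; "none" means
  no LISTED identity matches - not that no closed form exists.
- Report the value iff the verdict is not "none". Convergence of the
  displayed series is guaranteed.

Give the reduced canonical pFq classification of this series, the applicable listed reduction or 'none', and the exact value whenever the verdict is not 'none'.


With C = 9/7: the canonical form is 2F1(-5/8, 1; 59/8; 1). Verdict: Gauss's theorem (I1) applies (x = 1: the Gamma ratio telescopes since c-a-b = 7 > 0 and a = 1 in Z>0). Its exact value is 459/392.

The tell: t_0 = 9/7 here, and the ratio is unreduced: k + 3/2 divides both sides (prefactor 9/7).
Step ratio: r(k) = 1 * (k-5/8) (k+1) / [(k+59/8) (k+1)] - poly over poly, x = 1 from leading terms; C = 9/7 at k = 0.


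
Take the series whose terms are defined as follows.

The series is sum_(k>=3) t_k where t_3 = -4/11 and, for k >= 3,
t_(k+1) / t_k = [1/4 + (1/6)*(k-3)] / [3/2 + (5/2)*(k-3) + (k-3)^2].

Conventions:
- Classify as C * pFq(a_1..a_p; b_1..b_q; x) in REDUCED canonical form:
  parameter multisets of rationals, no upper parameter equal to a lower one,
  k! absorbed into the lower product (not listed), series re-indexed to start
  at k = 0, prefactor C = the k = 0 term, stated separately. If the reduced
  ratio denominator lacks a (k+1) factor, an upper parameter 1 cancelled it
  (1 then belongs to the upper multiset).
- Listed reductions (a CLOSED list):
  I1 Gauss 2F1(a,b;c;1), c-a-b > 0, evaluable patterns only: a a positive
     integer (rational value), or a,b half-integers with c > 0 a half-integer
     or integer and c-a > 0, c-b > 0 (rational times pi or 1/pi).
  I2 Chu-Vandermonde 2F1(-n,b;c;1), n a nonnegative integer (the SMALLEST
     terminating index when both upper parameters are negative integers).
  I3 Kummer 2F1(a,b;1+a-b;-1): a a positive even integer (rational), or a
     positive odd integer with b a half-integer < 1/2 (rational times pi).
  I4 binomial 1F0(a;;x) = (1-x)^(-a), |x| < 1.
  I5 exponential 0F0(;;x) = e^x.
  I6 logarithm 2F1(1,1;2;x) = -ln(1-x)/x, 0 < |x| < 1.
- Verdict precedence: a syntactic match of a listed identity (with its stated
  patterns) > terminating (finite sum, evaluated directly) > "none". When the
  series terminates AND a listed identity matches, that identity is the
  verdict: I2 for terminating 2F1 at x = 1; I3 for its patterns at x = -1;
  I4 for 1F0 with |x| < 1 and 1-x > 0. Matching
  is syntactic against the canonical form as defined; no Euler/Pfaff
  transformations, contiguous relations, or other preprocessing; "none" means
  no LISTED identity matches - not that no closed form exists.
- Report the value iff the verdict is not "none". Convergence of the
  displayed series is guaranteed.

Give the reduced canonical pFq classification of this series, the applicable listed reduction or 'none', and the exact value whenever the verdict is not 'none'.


Reduced: x = 1/6, 0F0, upper = {-}, lower = {-}, C = -4/11. Verdict: exponential (I5) applies (the 0F0 exponential series at x = 1/6). Its exact value is (-4/11) * e^(1/6).

Key observation: with t_0 = -4/11, cancel k + 3/2 from the displayed ratio first; then C = -4/11, x = 1/6.
Adjacent-term ratio: r(k) = (1/6) * 1 / [(k+1)] - poly over poly, x = (1/6) from leading terms; C = -4/11 at k = 0.


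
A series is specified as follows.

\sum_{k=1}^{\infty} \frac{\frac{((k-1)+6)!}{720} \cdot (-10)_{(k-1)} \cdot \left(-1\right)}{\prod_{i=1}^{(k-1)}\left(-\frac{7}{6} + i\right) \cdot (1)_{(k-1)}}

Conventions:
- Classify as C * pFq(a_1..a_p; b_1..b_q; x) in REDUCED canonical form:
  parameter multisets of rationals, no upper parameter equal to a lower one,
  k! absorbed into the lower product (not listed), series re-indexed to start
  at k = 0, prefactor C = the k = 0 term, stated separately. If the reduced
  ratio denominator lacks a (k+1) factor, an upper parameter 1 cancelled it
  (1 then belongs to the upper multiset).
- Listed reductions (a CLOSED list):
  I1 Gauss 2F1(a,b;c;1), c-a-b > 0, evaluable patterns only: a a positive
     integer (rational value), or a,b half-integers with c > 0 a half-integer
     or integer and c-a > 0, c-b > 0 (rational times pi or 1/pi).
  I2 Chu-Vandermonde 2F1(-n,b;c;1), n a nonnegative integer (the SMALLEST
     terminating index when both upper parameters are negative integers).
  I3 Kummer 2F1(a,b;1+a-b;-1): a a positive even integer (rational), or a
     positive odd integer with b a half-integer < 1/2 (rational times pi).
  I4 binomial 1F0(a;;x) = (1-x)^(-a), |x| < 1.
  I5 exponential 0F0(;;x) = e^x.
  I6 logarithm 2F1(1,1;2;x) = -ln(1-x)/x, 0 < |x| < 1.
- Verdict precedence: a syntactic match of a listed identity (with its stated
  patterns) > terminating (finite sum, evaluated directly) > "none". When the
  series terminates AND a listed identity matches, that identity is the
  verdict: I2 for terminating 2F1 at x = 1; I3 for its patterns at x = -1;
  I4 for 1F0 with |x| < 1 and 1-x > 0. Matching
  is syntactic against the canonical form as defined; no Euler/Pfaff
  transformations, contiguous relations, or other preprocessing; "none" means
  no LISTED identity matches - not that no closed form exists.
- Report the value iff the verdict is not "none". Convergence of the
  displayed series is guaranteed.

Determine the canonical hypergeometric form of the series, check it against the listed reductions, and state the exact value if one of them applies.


Classification (C = -1): 2F1 with upper {-10, 7}, lower {-\frac{1}{6}}, argument x = 1. Verdict: Chu-Vandermonde (I2) applies (terminating 2F1 at x = 1 with n = 10, b = 7, c = -\frac{1}{6}). Hence: \frac{60911435}{1158063409}.

First insight: t_0 being -1, (1)_k (C = -1, x = 1) is k! itself.
Step ratio: r(k) = 1 * (k-10) (k+7) / [(k-\frac{1}{6}) (k+1)] - rational in k, leading ratio 1; with t_0 = -1, classification follows.


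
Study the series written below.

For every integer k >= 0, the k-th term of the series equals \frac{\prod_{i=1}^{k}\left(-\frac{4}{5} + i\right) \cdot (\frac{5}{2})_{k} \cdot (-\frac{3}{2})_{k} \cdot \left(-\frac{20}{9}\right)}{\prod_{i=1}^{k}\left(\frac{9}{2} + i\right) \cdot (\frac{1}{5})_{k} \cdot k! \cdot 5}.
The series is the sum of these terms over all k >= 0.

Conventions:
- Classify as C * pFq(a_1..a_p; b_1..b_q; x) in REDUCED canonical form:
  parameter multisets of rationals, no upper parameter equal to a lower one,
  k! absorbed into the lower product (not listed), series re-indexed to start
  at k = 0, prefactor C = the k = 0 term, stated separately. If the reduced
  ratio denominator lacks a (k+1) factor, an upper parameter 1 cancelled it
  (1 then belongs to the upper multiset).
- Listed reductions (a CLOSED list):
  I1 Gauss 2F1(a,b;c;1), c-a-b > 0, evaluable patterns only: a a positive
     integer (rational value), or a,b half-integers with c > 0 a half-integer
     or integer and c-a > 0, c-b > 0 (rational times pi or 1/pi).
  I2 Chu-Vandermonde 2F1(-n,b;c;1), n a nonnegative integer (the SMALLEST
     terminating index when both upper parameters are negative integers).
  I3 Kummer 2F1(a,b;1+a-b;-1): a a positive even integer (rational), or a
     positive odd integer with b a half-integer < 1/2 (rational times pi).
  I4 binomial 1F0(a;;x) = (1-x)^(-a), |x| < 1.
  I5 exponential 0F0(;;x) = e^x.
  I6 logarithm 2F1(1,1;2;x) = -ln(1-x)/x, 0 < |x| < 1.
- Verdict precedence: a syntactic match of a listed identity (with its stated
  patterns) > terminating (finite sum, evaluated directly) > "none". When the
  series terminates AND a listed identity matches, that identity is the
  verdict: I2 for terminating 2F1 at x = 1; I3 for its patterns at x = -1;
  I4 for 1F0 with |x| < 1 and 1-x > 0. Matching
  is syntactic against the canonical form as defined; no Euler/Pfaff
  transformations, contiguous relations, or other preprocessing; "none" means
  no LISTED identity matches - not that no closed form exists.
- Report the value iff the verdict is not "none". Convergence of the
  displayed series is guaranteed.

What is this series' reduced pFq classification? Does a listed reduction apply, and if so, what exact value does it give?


At argument 1: a 2F1 with upper {-\frac{3}{2}, \frac{5}{2}}, lower {\frac{11}{2}}, scaled by C = -\frac{4}{9}. Verdict: Gauss's theorem I1 (half-integer case) matches (x = 1; upper {-\frac{3}{2}, \frac{5}{2}} half-integers, c = \frac{11}{2} in the evaluable pattern). Exact value: \left(-\frac{245}{4096}\right) \cdot \pi.

First insight: t_0 being -\frac{4}{9}, the running product (C = -4/9) telescopes to a rising factorial.
Step ratio: r(k) = 1 * (k-\frac{3}{2}) (k+\frac{5}{2}) / [(k+\frac{11}{2}) (k+1)] - rational; roots negated = parameters, x = 1, C = -\frac{4}{9}.


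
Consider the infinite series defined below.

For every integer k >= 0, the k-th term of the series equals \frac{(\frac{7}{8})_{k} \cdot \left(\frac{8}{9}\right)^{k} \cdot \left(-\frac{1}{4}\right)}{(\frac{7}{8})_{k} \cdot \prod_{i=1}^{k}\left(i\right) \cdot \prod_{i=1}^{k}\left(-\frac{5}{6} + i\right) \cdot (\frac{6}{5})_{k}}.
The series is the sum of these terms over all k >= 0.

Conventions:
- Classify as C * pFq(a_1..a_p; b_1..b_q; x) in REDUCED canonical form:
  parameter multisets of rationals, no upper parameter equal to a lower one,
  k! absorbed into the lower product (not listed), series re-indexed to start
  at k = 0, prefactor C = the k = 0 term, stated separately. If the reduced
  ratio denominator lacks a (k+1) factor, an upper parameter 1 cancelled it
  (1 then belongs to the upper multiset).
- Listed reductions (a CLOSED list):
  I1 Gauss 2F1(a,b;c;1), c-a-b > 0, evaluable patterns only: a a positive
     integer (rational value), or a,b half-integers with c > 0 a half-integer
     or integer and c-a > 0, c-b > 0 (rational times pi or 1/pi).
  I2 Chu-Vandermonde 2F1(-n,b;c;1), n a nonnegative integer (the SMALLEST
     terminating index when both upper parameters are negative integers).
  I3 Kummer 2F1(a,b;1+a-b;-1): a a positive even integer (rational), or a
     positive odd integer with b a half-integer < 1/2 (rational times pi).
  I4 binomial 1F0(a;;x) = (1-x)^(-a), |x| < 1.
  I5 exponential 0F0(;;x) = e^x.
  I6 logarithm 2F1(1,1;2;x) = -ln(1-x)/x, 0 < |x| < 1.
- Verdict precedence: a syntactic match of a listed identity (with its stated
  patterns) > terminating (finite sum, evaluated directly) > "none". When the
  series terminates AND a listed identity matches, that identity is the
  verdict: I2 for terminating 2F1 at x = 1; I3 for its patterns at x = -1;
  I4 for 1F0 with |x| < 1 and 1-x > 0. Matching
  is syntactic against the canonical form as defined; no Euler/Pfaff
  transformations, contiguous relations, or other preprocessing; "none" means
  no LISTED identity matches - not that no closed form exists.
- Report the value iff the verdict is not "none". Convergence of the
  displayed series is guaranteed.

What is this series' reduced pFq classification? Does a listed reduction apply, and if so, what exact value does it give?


Reduced: x = \frac{8}{9}, 0F2, upper = {-}, lower = {\frac{1}{6}, \frac{6}{5}}, C = -\frac{1}{4}. Verdict: none. Every listed pattern misses the 0F2 form at \frac{8}{9}, upper {-}.

Key step: x = \frac{8}{9} and the parameter 7/8 appears in both the upper and lower lists and cancels.
Ratio: r(k) = \frac{8}{9} * 1 / [(k+\frac{1}{6}) (k+\frac{6}{5}) (k+1)] - poly over poly, x = \frac{8}{9} from leading terms; C = -\frac{1}{4} at k = 0.


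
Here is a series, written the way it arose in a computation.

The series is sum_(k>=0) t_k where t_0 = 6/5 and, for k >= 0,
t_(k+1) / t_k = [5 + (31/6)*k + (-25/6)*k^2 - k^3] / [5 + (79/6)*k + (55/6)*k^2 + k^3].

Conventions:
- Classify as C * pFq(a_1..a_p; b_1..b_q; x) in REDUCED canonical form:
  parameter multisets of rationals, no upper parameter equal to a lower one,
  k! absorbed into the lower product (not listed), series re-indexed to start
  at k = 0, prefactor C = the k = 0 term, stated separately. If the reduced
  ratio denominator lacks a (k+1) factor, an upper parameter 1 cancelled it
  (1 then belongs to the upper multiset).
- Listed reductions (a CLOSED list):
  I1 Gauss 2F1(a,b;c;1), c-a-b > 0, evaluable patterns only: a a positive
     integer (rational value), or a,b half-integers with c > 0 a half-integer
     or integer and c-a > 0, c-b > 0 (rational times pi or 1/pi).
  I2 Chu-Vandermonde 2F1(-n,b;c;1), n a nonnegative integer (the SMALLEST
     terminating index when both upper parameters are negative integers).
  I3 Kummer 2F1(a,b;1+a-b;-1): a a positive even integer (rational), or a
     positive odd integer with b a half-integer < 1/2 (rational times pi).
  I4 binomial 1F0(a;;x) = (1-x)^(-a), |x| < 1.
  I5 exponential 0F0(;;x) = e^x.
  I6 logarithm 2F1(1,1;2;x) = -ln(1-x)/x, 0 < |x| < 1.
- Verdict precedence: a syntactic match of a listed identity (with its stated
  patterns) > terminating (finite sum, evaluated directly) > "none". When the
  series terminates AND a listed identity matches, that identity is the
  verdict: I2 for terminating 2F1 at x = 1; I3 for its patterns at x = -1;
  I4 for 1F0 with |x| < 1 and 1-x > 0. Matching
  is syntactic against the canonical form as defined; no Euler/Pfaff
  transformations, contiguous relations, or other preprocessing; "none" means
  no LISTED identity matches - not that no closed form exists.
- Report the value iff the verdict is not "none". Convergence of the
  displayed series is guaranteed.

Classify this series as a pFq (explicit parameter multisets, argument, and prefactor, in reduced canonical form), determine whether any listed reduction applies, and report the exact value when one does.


Canonical form: C = 6/5 times 2F1 with upper {-3/2, 5}, lower {15/2}, x = -1. Verdict: this is Kummer (I3) (x = -1; c = 15/2 equals 1+a-b for upper {-3/2, 5}: listed pattern). Value: (27027/32768) * pi.

Key observation: from the first term 6/5: cancel k + 2/3 from the displayed ratio first; then C = 6/5, x = -1.
Consecutive-term ratio: r(k) = (-1) * (k-3/2) (k+5) / [(k+15/2) (k+1)] - rational in k. x = (-1); t_0 = 6/5; negate the roots.


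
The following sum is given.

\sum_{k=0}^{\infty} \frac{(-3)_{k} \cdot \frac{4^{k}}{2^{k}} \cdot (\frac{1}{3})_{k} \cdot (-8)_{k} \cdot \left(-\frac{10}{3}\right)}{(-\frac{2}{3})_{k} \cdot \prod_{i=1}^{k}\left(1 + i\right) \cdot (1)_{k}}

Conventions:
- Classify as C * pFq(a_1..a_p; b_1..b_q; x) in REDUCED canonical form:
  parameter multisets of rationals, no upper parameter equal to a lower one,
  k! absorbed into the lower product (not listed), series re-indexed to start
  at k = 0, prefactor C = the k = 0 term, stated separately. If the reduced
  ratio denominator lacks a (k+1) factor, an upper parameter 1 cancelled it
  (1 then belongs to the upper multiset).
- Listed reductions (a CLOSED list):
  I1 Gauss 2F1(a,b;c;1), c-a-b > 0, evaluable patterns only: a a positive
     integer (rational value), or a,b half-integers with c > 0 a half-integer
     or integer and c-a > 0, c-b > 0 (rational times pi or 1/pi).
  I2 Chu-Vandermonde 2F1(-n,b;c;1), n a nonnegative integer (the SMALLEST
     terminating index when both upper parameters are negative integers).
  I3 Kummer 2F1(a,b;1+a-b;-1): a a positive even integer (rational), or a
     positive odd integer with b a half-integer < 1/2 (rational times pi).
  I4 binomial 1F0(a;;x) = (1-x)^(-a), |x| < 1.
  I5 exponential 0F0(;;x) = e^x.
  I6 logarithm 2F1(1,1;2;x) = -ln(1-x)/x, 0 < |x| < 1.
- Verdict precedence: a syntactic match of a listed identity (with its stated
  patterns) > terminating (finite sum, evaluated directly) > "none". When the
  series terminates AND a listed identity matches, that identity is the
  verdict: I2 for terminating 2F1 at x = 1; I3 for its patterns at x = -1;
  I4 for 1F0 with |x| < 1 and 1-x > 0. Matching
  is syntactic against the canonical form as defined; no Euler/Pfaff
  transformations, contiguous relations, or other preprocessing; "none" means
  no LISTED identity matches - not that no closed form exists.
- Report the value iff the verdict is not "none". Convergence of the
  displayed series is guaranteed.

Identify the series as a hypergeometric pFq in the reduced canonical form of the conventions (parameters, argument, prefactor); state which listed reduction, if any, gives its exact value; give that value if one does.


Classification (C = -\frac{10}{3}): 3F2 with upper {-8, -3, \frac{1}{3}}, lower {-\frac{2}{3}, 2}, argument x = 2. Verdict: terminating (-3 upstairs). 4 nonzero terms in all; added directly. Exact value: 2090.

First insight: t_0 = -\frac{10}{3} here, and the lower running product (prefactor -10/3) is a rising factorial.
Adjacent-term ratio: r(k) = 2 * (k-8) (k-3) (k+\frac{1}{3}) / [(k-\frac{2}{3}) (k+2) (k+1)] - rational in k. x = 2; t_0 = -\frac{10}{3}; negate the roots.
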